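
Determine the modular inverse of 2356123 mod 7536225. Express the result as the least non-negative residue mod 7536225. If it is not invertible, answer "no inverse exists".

Apply the Euclidean algorithm to 7536225 and 2356123:
7536225 = 3·2356123 + 467856
2356123 = 5·467856 + 16843
467856 = 27·16843 + 13095
16843 = 1·13095 + 3748
13095 = 3·3748 + 1851
3748 = 2·1851 + 46
1851 = 40·46 + 11
46 = 4·11 + 2
11 = 5·2 + 1
2 = 2·1 + 0
gcd = 1, so the inverse exists. Back-substitute:
1 = 11 − 5·2
1 = −5·46 + 21·11
1 = 21·1851 − 845·46
1 = −845·3748 + 1711·1851
1 = 1711·13095 − 5978·3748
1 = −5978·16843 + 7689·13095
1 = 7689·467856 − 213581·16843
1 = −213581·2356123 + 1075594·467856
1 = 1075594·7536225 − 3440363·2356123
Hence 2356123⁻¹ ≡ -3440363 ≡ 4095862 (mod 7536225).

4095862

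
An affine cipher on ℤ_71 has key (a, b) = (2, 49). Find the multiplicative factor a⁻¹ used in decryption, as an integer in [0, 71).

gcd(71, 2) by repeated division:
71 = 35×2 + 1
2 = 2×1 + 0
gcd = 1, so the inverse exists. Back-substitute:
1 = 71 − 35·2
Hence 2⁻¹ ≡ -35 ≡ 36 (mod 71).

36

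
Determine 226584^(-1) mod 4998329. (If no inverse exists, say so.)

gcd(4998329, 226584) by repeated division:
4998329 = 22*226584 + 13481
226584 = 16*13481 + 10888
13481 = 1*10888 + 2593
10888 = 4*2593 + 516
2593 = 5*516 + 13
516 = 39*13 + 9
13 = 1*9 + 4
9 = 2*4 + 1
4 = 4*1 + 0
gcd = 1, so the inverse exists. Back-substitute:
1 = 9 − 2·4
1 = −2·13 + 3·9
1 = 3·516 − 119·13
1 = −119·2593 + 598·516
1 = 598·10888 − 2511·2593
1 = −2511·13481 + 3109·10888
1 = 3109·226584 − 52255·13481
1 = −52255·4998329 + 1152719·226584
So 226584·1152719 ≡ 1 (mod 4998329).

1152719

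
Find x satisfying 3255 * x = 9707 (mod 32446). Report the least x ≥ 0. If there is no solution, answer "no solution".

First find gcd(3255, 32446):
32446 = 9*3255 + 3151
3255 = 1*3151 + 104
3151 = 30*104 + 31
104 = 3*31 + 11
31 = 2*11 + 9
11 = 1*9 + 2
9 = 4*2 + 1
2 = 2*1 + 0
gcd = 1, so a unique solution mod 32446 exists.
Back-substitute for the Bézout coefficients:
1 = 9 − 4·2
1 = −4·11 + 5·9
1 = 5·31 − 14·11
1 = −14·104 + 47·31
1 = 47·3151 − 1424·104
1 = −1424·3255 + 1471·3151
1 = 1471·32446 − 14663·3255
So 3255·(-14663) ≡ 1 (mod 32446), giving 3255⁻¹ ≡ 17783.
x ≡ 3255⁻¹·9707 ≡ 17783·9707 ≡ 6861 (mod 32446).

6861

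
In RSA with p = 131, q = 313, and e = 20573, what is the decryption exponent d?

6437

φ(n) = (p−1)(q−1) = 130·312 = 40560.
Need d with 20573·d ≡ 1 (mod 40560). Apply the extended Euclidean algorithm:
40560 = 1·20573 + 19987
20573 = 1·19987 + 586
19987 = 34·586 + 63
586 = 9·63 + 19
63 = 3·19 + 6
19 = 3·6 + 1
6 = 6·1 + 0
Back-substitute:
1 = 19 − 3·6
1 = −3·63 + 10·19
1 = 10·586 − 93·63
1 = −93·19987 + 3172·586
1 = 3172·20573 − 3265·19987
1 = −3265·40560 + 6437·20573
So 20573·6437 ≡ 1 (mod 40560), hence d = 6437.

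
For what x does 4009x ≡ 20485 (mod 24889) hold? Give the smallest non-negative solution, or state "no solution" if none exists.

First find gcd(4009, 24889):
24889 = 6*4009 + 835
4009 = 4*835 + 669
835 = 1*669 + 166
669 = 4*166 + 5
166 = 33*5 + 1
5 = 5*1 + 0
gcd = 1, so a unique solution mod 24889 exists.
Back-substitute for the Bézout coefficients:
1 = 166 − 33·5
1 = −33·669 + 133·166
1 = 133·835 − 166·669
1 = −166·4009 + 797·835
1 = 797·24889 − 4948·4009
So 4009·(-4948) ≡ 1 (mod 24889), giving 4009⁻¹ ≡ 19941.
x ≡ 4009⁻¹·20485 ≡ 19941·20485 ≡ 13117 (mod 24889).

13117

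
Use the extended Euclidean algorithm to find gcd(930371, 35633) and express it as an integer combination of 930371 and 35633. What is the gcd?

13

Euclidean algorithm:
930371 = 26*35633 + 3913
35633 = 9*3913 + 416
3913 = 9*416 + 169
416 = 2*169 + 78
169 = 2*78 + 13
78 = 6*13 + 0
gcd(930371, 35633) = 13.
Working backward:
13 = 169 − 2·78
13 = −2·416 + 5·169
13 = 5·3913 − 47·416
13 = −47·35633 + 428·3913
13 = 428·930371 − 11175·35633
So 13 = (428)·930371 + (-11175)·35633.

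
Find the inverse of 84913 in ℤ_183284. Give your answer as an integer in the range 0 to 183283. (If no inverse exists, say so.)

7613

gcd(183284, 84913) by repeated division:
183284 = 2×84913 + 13458
84913 = 6×13458 + 4165
13458 = 3×4165 + 963
4165 = 4×963 + 313
963 = 3×313 + 24
313 = 13×24 + 1
24 = 24×1 + 0
gcd = 1, so the inverse exists. Back-substitute:
1 = 313 − 13·24
1 = −13·963 + 40·313
1 = 40·4165 − 173·963
1 = −173·13458 + 559·4165
1 = 559·84913 − 3527·13458
1 = −3527·183284 + 7613·84913
So 84913·7613 ≡ 1 (mod 183284).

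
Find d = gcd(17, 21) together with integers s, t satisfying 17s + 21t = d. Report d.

1

Apply Euclid's algorithm to 21 and 17:
21 = 1×17 + 4
17 = 4×4 + 1
4 = 4×1 + 0
gcd(17, 21) = 1.
Back-substituting:
1 = 17 − 4·4
1 = −4·21 + 5·17
So 1 = (-4)·21 + (5)·17.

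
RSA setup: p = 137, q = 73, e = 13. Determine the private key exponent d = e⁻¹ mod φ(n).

φ(n) = (p−1)(q−1) = 136·72 = 9792.
Need d with 13·d ≡ 1 (mod 9792). Apply the extended Euclidean algorithm:
9792 = 753·13 + 3
13 = 4·3 + 1
3 = 3·1 + 0
Back-substitute:
1 = 13 − 4·3
1 = −4·9792 + 3013·13
So 13·3013 ≡ 1 (mod 9792), hence d = 3013.

3013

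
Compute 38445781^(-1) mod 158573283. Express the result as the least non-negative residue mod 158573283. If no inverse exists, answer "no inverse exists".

Euclidean algorithm on 158573283, 38445781:
158573283 = 4*38445781 + 4790159
38445781 = 8*4790159 + 124509
4790159 = 38*124509 + 58817
124509 = 2*58817 + 6875
58817 = 8*6875 + 3817
6875 = 1*3817 + 3058
3817 = 1*3058 + 759
3058 = 4*759 + 22
759 = 34*22 + 11
22 = 2*11 + 0
gcd(38445781, 158573283) = 11 ≠ 1, so 38445781 has no multiplicative inverse modulo 158573283.

no inverse exists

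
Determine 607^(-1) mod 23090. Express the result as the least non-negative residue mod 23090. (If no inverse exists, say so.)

Run Euclid on (23090, 607):
23090 = 38·607 + 24
607 = 25·24 + 7
24 = 3·7 + 3
7 = 2·3 + 1
3 = 3·1 + 0
gcd = 1, so the inverse exists. Back-substitute:
1 = 7 − 2·3
1 = −2·24 + 7·7
1 = 7·607 − 177·24
1 = −177·23090 + 6733·607
So 607·6733 ≡ 1 (mod 23090).

6733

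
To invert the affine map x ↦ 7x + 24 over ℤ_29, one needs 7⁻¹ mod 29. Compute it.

Apply the Euclidean algorithm to 29 and 7:
29 = 4×7 + 1
7 = 7×1 + 0
Since gcd(7, 29) = 1, back-substitute to write 1 as a combination:
1 = 29 − 4·7
Thus 7·(-4) ≡ 1 (mod 29); reducing, -4 mod 29 = 25.

25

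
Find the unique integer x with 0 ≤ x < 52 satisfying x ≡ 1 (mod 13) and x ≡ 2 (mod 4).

Write x = 1 + 13·k. Then 13·k ≡ 2 − 1 ≡ 1 (mod 4).
Need 13⁻¹ mod 4. Extended Euclid on (4, 1):
4 = 4×1 + 0
13⁻¹ ≡ 1 (mod 4), so k ≡ 1·1 ≡ 1 (mod 4).
x = 1 + 13·1 = 14.

14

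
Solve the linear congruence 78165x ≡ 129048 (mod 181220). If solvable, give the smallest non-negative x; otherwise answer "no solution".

gcd(78165, 181220):
181220 = 2×78165 + 24890
78165 = 3×24890 + 3495
24890 = 7×3495 + 425
3495 = 8×425 + 95
425 = 4×95 + 45
95 = 2×45 + 5
45 = 9×5 + 0
gcd = 5, but 5 ∤ 129048, so the congruence has no solution.

no solution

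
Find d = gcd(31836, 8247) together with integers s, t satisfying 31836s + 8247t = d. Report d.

Repeated division:
31836 = 3*8247 + 7095
8247 = 1*7095 + 1152
7095 = 6*1152 + 183
1152 = 6*183 + 54
183 = 3*54 + 21
54 = 2*21 + 12
21 = 1*12 + 9
12 = 1*9 + 3
9 = 3*3 + 0
gcd(31836, 8247) = 3.
Back-substituting:
3 = 12 − 9
3 = −21 + 2·12
3 = 2·54 − 5·21
3 = −5·183 + 17·54
3 = 17·1152 − 107·183
3 = −107·7095 + 659·1152
3 = 659·8247 − 766·7095
3 = −766·31836 + 2957·8247
So 3 = (-766)·31836 + (2957)·8247.

3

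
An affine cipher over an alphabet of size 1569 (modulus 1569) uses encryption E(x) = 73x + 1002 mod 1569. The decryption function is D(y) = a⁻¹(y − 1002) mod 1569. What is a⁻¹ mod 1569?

43

gcd(1569, 73) by repeated division:
1569 = 21*73 + 36
73 = 2*36 + 1
36 = 36*1 + 0
gcd = 1, so the inverse exists. Back-substitute:
1 = 73 − 2·36
1 = −2·1569 + 43·73
So 73·43 ≡ 1 (mod 1569).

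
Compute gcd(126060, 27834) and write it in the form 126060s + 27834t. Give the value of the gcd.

6

Apply Euclid's algorithm to 126060 and 27834:
126060 = 4·27834 + 14724
27834 = 1·14724 + 13110
14724 = 1·13110 + 1614
13110 = 8·1614 + 198
1614 = 8·198 + 30
198 = 6·30 + 18
30 = 1·18 + 12
18 = 1·12 + 6
12 = 2·6 + 0
gcd(126060, 27834) = 6.
Express as a combination:
6 = 18 − 12
6 = −30 + 2·18
6 = 2·198 − 13·30
6 = −13·1614 + 106·198
6 = 106·13110 − 861·1614
6 = −861·14724 + 967·13110
6 = 967·27834 − 1828·14724
6 = −1828·126060 + 8279·27834
So 6 = (-1828)·126060 + (8279)·27834.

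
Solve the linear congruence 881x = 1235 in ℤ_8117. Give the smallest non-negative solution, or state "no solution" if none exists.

7842

First find gcd(881, 8117):
8117 = 9*881 + 188
881 = 4*188 + 129
188 = 1*129 + 59
129 = 2*59 + 11
59 = 5*11 + 4
11 = 2*4 + 3
4 = 1*3 + 1
3 = 3*1 + 0
gcd = 1, so a unique solution mod 8117 exists.
Back-substitute for the Bézout coefficients:
1 = 4 − 3
1 = −11 + 3·4
1 = 3·59 − 16·11
1 = −16·129 + 35·59
1 = 35·188 − 51·129
1 = −51·881 + 239·188
1 = 239·8117 − 2202·881
So 881·(-2202) ≡ 1 (mod 8117), giving 881⁻¹ ≡ 5915.
x ≡ 881⁻¹·1235 ≡ 5915·1235 ≡ 7842 (mod 8117).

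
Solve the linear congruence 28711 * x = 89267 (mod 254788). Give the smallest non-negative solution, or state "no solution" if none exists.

120737

First find gcd(28711, 254788):
254788 = 8·28711 + 25100
28711 = 1·25100 + 3611
25100 = 6·3611 + 3434
3611 = 1·3434 + 177
3434 = 19·177 + 71
177 = 2·71 + 35
71 = 2·35 + 1
35 = 35·1 + 0
gcd = 1, so a unique solution mod 254788 exists.
Back-substitute for the Bézout coefficients:
1 = 71 − 2·35
1 = −2·177 + 5·71
1 = 5·3434 − 97·177
1 = −97·3611 + 102·3434
1 = 102·25100 − 709·3611
1 = −709·28711 + 811·25100
1 = 811·254788 − 7197·28711
So 28711·(-7197) ≡ 1 (mod 254788), giving 28711⁻¹ ≡ 247591.
x ≡ 28711⁻¹·89267 ≡ 247591·89267 ≡ 120737 (mod 254788).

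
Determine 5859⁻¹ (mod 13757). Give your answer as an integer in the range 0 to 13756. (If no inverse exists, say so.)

12104

Extended Euclidean algorithm:
13757 = 2·5859 + 2039
5859 = 2·2039 + 1781
2039 = 1·1781 + 258
1781 = 6·258 + 233
258 = 1·233 + 25
233 = 9·25 + 8
25 = 3·8 + 1
8 = 8·1 + 0
Since gcd(5859, 13757) = 1, back-substitute to write 1 as a combination:
1 = 25 − 3·8
1 = −3·233 + 28·25
1 = 28·258 − 31·233
1 = −31·1781 + 214·258
1 = 214·2039 − 245·1781
1 = −245·5859 + 704·2039
1 = 704·13757 − 1653·5859
Thus 5859·(-1653) ≡ 1 (mod 13757); reducing, -1653 mod 13757 = 12104.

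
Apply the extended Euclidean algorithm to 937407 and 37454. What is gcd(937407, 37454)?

1

Euclidean algorithm:
937407 = 25*37454 + 1057
37454 = 35*1057 + 459
1057 = 2*459 + 139
459 = 3*139 + 42
139 = 3*42 + 13
42 = 3*13 + 3
13 = 4*3 + 1
3 = 3*1 + 0
gcd(937407, 37454) = 1.
Express as a combination:
1 = 13 − 4·3
1 = −4·42 + 13·13
1 = 13·139 − 43·42
1 = −43·459 + 142·139
1 = 142·1057 − 327·459
1 = −327·37454 + 11587·1057
1 = 11587·937407 − 290002·37454
So 1 = (11587)·937407 + (-290002)·37454.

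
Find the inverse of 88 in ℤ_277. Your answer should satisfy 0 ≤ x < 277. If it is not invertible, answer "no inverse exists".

85

Apply the Euclidean algorithm to 277 and 88:
277 = 3×88 + 13
88 = 6×13 + 10
13 = 1×10 + 3
10 = 3×3 + 1
3 = 3×1 + 0
gcd = 1, so the inverse exists. Back-substitute:
1 = 10 − 3·3
1 = −3·13 + 4·10
1 = 4·88 − 27·13
1 = −27·277 + 85·88
So 88·85 ≡ 1 (mod 277).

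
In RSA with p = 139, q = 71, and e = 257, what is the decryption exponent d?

6653

φ(n) = (p−1)(q−1) = 138·70 = 9660.
Need d with 257·d ≡ 1 (mod 9660). Apply the extended Euclidean algorithm:
9660 = 37×257 + 151
257 = 1×151 + 106
151 = 1×106 + 45
106 = 2×45 + 16
45 = 2×16 + 13
16 = 1×13 + 3
13 = 4×3 + 1
3 = 3×1 + 0
Back-substitute:
1 = 13 − 4·3
1 = −4·16 + 5·13
1 = 5·45 − 14·16
1 = −14·106 + 33·45
1 = 33·151 − 47·106
1 = −47·257 + 80·151
1 = 80·9660 − 3007·257
So 257·(-3007) ≡ 1 (mod 9660), hence d ≡ -3007 ≡ 6653 (mod 9660).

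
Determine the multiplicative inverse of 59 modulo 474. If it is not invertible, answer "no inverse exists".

Extended Euclidean algorithm:
474 = 8·59 + 2
59 = 29·2 + 1
2 = 2·1 + 0
The gcd is 1. Working backward:
1 = 59 − 29·2
1 = −29·474 + 233·59
So 59·233 ≡ 1 (mod 474).

233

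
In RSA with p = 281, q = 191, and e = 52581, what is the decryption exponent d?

7821

φ(n) = (p−1)(q−1) = 280·190 = 53200.
Need d with 52581·d ≡ 1 (mod 53200). Apply the extended Euclidean algorithm:
53200 = 1*52581 + 619
52581 = 84*619 + 585
619 = 1*585 + 34
585 = 17*34 + 7
34 = 4*7 + 6
7 = 1*6 + 1
6 = 6*1 + 0
Back-substitute:
1 = 7 − 6
1 = −34 + 5·7
1 = 5·585 − 86·34
1 = −86·619 + 91·585
1 = 91·52581 − 7730·619
1 = −7730·53200 + 7821·52581
So 52581·7821 ≡ 1 (mod 53200), hence d = 7821.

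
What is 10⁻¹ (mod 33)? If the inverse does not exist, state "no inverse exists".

Apply the Euclidean algorithm to 33 and 10:
33 = 3·10 + 3
10 = 3·3 + 1
3 = 3·1 + 0
Since gcd(10, 33) = 1, back-substitute to write 1 as a combination:
1 = 10 − 3·3
1 = −3·33 + 10·10
So 10·10 ≡ 1 (mod 33).

10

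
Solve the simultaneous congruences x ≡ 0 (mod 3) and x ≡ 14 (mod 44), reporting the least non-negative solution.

102

Write x = 0 + 3·k. Then 3·k ≡ 14 − 0 ≡ 14 (mod 44).
Need 3⁻¹ mod 44. Extended Euclid on (44, 3):
44 = 14×3 + 2
3 = 1×2 + 1
2 = 2×1 + 0
Back-substitute:
1 = 3 − 2
1 = −44 + 15·3
3⁻¹ ≡ 15 (mod 44), so k ≡ 15·14 ≡ 34 (mod 44).
x = 0 + 3·34 = 102.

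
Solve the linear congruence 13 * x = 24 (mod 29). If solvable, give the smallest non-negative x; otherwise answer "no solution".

13

First find gcd(13, 29):
29 = 2·13 + 3
13 = 4·3 + 1
3 = 3·1 + 0
gcd = 1, so a unique solution mod 29 exists.
Back-substitute for the Bézout coefficients:
1 = 13 − 4·3
1 = −4·29 + 9·13
So 13·(9) ≡ 1 (mod 29), giving 13⁻¹ ≡ 9.
x ≡ 13⁻¹·24 ≡ 9·24 ≡ 13 (mod 29).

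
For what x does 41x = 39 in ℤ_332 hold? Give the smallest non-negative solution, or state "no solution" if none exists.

171

First find gcd(41, 332):
332 = 8×41 + 4
41 = 10×4 + 1
4 = 4×1 + 0
gcd = 1, so a unique solution mod 332 exists.
Back-substitute for the Bézout coefficients:
1 = 41 − 10·4
1 = −10·332 + 81·41
So 41·(81) ≡ 1 (mod 332), giving 41⁻¹ ≡ 81.
x ≡ 41⁻¹·39 ≡ 81·39 ≡ 171 (mod 332).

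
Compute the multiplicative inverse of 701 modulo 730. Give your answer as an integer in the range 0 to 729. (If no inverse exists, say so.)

151

gcd(730, 701) by repeated division:
730 = 1*701 + 29
701 = 24*29 + 5
29 = 5*5 + 4
5 = 1*4 + 1
4 = 4*1 + 0
The gcd is 1. Working backward:
1 = 5 − 4
1 = −29 + 6·5
1 = 6·701 − 145·29
1 = −145·730 + 151·701
So 701·151 ≡ 1 (mod 730).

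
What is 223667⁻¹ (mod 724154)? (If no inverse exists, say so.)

175749

Apply the Euclidean algorithm to 724154 and 223667:
724154 = 3*223667 + 53153
223667 = 4*53153 + 11055
53153 = 4*11055 + 8933
11055 = 1*8933 + 2122
8933 = 4*2122 + 445
2122 = 4*445 + 342
445 = 1*342 + 103
342 = 3*103 + 33
103 = 3*33 + 4
33 = 8*4 + 1
4 = 4*1 + 0
The gcd is 1. Working backward:
1 = 33 − 8·4
1 = −8·103 + 25·33
1 = 25·342 − 83·103
1 = −83·445 + 108·342
1 = 108·2122 − 515·445
1 = −515·8933 + 2168·2122
1 = 2168·11055 − 2683·8933
1 = −2683·53153 + 12900·11055
1 = 12900·223667 − 54283·53153
1 = −54283·724154 + 175749·223667
So 223667·175749 ≡ 1 (mod 724154).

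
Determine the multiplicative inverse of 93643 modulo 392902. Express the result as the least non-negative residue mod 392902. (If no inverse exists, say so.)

Run Euclid on (392902, 93643):
392902 = 4*93643 + 18330
93643 = 5*18330 + 1993
18330 = 9*1993 + 393
1993 = 5*393 + 28
393 = 14*28 + 1
28 = 28*1 + 0
gcd = 1, so the inverse exists. Back-substitute:
1 = 393 − 14·28
1 = −14·1993 + 71·393
1 = 71·18330 − 653·1993
1 = −653·93643 + 3336·18330
1 = 3336·392902 − 13997·93643
Hence 93643⁻¹ ≡ -13997 ≡ 378905 (mod 392902).

378905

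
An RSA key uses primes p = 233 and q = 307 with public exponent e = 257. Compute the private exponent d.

φ(n) = (p−1)(q−1) = 232·306 = 70992.
Need d with 257·d ≡ 1 (mod 70992). Apply the extended Euclidean algorithm:
70992 = 276*257 + 60
257 = 4*60 + 17
60 = 3*17 + 9
17 = 1*9 + 8
9 = 1*8 + 1
8 = 8*1 + 0
Back-substitute:
1 = 9 − 8
1 = −17 + 2·9
1 = 2·60 − 7·17
1 = −7·257 + 30·60
1 = 30·70992 − 8287·257
So 257·(-8287) ≡ 1 (mod 70992), hence d ≡ -8287 ≡ 62705 (mod 70992).

62705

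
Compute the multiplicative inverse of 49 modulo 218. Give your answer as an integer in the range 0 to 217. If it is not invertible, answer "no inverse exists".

Run Euclid on (218, 49):
218 = 4×49 + 22
49 = 2×22 + 5
22 = 4×5 + 2
5 = 2×2 + 1
2 = 2×1 + 0
gcd = 1, so the inverse exists. Back-substitute:
1 = 5 − 2·2
1 = −2·22 + 9·5
1 = 9·49 − 20·22
1 = −20·218 + 89·49
So 49·89 ≡ 1 (mod 218).

89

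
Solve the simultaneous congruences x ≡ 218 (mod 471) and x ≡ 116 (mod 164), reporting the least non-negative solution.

Write x = 218 + 471·k. Then 471·k ≡ 116 − 218 ≡ 62 (mod 164).
Need 471⁻¹ mod 164. Extended Euclid on (164, 143):
164 = 1×143 + 21
143 = 6×21 + 17
21 = 1×17 + 4
17 = 4×4 + 1
4 = 4×1 + 0
Back-substitute:
1 = 17 − 4·4
1 = −4·21 + 5·17
1 = 5·143 − 34·21
1 = −34·164 + 39·143
471⁻¹ ≡ 39 (mod 164), so k ≡ 39·62 ≡ 122 (mod 164).
x = 218 + 471·122 = 57680.

57680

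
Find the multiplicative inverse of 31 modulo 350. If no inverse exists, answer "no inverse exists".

271

Run Euclid on (350, 31):
350 = 11×31 + 9
31 = 3×9 + 4
9 = 2×4 + 1
4 = 4×1 + 0
Since gcd(31, 350) = 1, back-substitute to write 1 as a combination:
1 = 9 − 2·4
1 = −2·31 + 7·9
1 = 7·350 − 79·31
Hence 31⁻¹ ≡ -79 ≡ 271 (mod 350).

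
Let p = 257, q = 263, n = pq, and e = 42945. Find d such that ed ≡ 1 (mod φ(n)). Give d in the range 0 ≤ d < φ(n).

φ(n) = (p−1)(q−1) = 256·262 = 67072.
Need d with 42945·d ≡ 1 (mod 67072). Apply the extended Euclidean algorithm:
67072 = 1*42945 + 24127
42945 = 1*24127 + 18818
24127 = 1*18818 + 5309
18818 = 3*5309 + 2891
5309 = 1*2891 + 2418
2891 = 1*2418 + 473
2418 = 5*473 + 53
473 = 8*53 + 49
53 = 1*49 + 4
49 = 12*4 + 1
4 = 4*1 + 0
Back-substitute:
1 = 49 − 12·4
1 = −12·53 + 13·49
1 = 13·473 − 116·53
1 = −116·2418 + 593·473
1 = 593·2891 − 709·2418
1 = −709·5309 + 1302·2891
1 = 1302·18818 − 4615·5309
1 = −4615·24127 + 5917·18818
1 = 5917·42945 − 10532·24127
1 = −10532·67072 + 16449·42945
So 42945·16449 ≡ 1 (mod 67072), hence d = 16449.

16449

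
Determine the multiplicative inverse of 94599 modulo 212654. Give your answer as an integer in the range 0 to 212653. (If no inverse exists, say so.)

gcd(212654, 94599) by repeated division:
212654 = 2·94599 + 23456
94599 = 4·23456 + 775
23456 = 30·775 + 206
775 = 3·206 + 157
206 = 1·157 + 49
157 = 3·49 + 10
49 = 4·10 + 9
10 = 1·9 + 1
9 = 9·1 + 0
gcd = 1, so the inverse exists. Back-substitute:
1 = 10 − 9
1 = −49 + 5·10
1 = 5·157 − 16·49
1 = −16·206 + 21·157
1 = 21·775 − 79·206
1 = −79·23456 + 2391·775
1 = 2391·94599 − 9643·23456
1 = −9643·212654 + 21677·94599
So 94599·21677 ≡ 1 (mod 212654).

21677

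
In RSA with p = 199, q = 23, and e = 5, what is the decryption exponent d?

φ(n) = (p−1)(q−1) = 198·22 = 4356.
Need d with 5·d ≡ 1 (mod 4356). Apply the extended Euclidean algorithm:
4356 = 871*5 + 1
5 = 5*1 + 0
Back-substitute:
1 = 4356 − 871·5
So 5·(-871) ≡ 1 (mod 4356), hence d ≡ -871 ≡ 3485 (mod 4356).

3485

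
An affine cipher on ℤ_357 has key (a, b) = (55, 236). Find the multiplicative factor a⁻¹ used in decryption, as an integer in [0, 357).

gcd(357, 55) by repeated division:
357 = 6×55 + 27
55 = 2×27 + 1
27 = 27×1 + 0
The gcd is 1. Working backward:
1 = 55 − 2·27
1 = −2·357 + 13·55
So 55·13 ≡ 1 (mod 357).

13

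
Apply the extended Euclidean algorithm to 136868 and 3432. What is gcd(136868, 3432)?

4

Euclidean algorithm:
136868 = 39·3432 + 3020
3432 = 1·3020 + 412
3020 = 7·412 + 136
412 = 3·136 + 4
136 = 34·4 + 0
gcd(136868, 3432) = 4.
Back-substituting:
4 = 412 − 3·136
4 = −3·3020 + 22·412
4 = 22·3432 − 25·3020
4 = −25·136868 + 997·3432
So 4 = (-25)·136868 + (997)·3432.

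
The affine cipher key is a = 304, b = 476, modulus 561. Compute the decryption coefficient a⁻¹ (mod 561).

382

Apply the Euclidean algorithm to 561 and 304:
561 = 1×304 + 257
304 = 1×257 + 47
257 = 5×47 + 22
47 = 2×22 + 3
22 = 7×3 + 1
3 = 3×1 + 0
gcd = 1, so the inverse exists. Back-substitute:
1 = 22 − 7·3
1 = −7·47 + 15·22
1 = 15·257 − 82·47
1 = −82·304 + 97·257
1 = 97·561 − 179·304
Hence 304⁻¹ ≡ -179 ≡ 382 (mod 561).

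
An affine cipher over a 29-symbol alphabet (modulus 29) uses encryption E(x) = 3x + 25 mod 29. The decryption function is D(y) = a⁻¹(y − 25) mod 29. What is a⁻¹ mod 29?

10

Extended Euclidean algorithm:
29 = 9·3 + 2
3 = 1·2 + 1
2 = 2·1 + 0
gcd = 1, so the inverse exists. Back-substitute:
1 = 3 − 2
1 = −29 + 10·3
So 3·10 ≡ 1 (mod 29).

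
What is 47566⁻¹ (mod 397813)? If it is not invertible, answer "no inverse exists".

12336

gcd(397813, 47566) by repeated division:
397813 = 8·47566 + 17285
47566 = 2·17285 + 12996
17285 = 1·12996 + 4289
12996 = 3·4289 + 129
4289 = 33·129 + 32
129 = 4·32 + 1
32 = 32·1 + 0
Since gcd(47566, 397813) = 1, back-substitute to write 1 as a combination:
1 = 129 − 4·32
1 = −4·4289 + 133·129
1 = 133·12996 − 403·4289
1 = −403·17285 + 536·12996
1 = 536·47566 − 1475·17285
1 = −1475·397813 + 12336·47566
So 47566·12336 ≡ 1 (mod 397813).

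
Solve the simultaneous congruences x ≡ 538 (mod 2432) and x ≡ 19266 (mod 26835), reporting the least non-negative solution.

Write x = 538 + 2432·k. Then 2432·k ≡ 19266 − 538 ≡ 18728 (mod 26835).
Need 2432⁻¹ mod 26835. Extended Euclid on (26835, 2432):
26835 = 11·2432 + 83
2432 = 29·83 + 25
83 = 3·25 + 8
25 = 3·8 + 1
8 = 8·1 + 0
Back-substitute:
1 = 25 − 3·8
1 = −3·83 + 10·25
1 = 10·2432 − 293·83
1 = −293·26835 + 3233·2432
2432⁻¹ ≡ 3233 (mod 26835), so k ≡ 3233·18728 ≡ 7864 (mod 26835).
x = 538 + 2432·7864 = 19125786.

19125786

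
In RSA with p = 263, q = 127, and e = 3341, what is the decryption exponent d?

9041

φ(n) = (p−1)(q−1) = 262·126 = 33012.
Need d with 3341·d ≡ 1 (mod 33012). Apply the extended Euclidean algorithm:
33012 = 9*3341 + 2943
3341 = 1*2943 + 398
2943 = 7*398 + 157
398 = 2*157 + 84
157 = 1*84 + 73
84 = 1*73 + 11
73 = 6*11 + 7
11 = 1*7 + 4
7 = 1*4 + 3
4 = 1*3 + 1
3 = 3*1 + 0
Back-substitute:
1 = 4 − 3
1 = −7 + 2·4
1 = 2·11 − 3·7
1 = −3·73 + 20·11
1 = 20·84 − 23·73
1 = −23·157 + 43·84
1 = 43·398 − 109·157
1 = −109·2943 + 806·398
1 = 806·3341 − 915·2943
1 = −915·33012 + 9041·3341
So 3341·9041 ≡ 1 (mod 33012), hence d = 9041.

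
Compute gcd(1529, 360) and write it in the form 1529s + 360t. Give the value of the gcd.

1

Repeated division:
1529 = 4×360 + 89
360 = 4×89 + 4
89 = 22×4 + 1
4 = 4×1 + 0
gcd(1529, 360) = 1.
Express as a combination:
1 = 89 − 22·4
1 = −22·360 + 89·89
1 = 89·1529 − 378·360
So 1 = (89)·1529 + (-378)·360.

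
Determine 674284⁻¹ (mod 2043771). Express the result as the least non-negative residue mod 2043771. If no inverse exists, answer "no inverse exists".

1936888

Run Euclid on (2043771, 674284):
2043771 = 3·674284 + 20919
674284 = 32·20919 + 4876
20919 = 4·4876 + 1415
4876 = 3·1415 + 631
1415 = 2·631 + 153
631 = 4·153 + 19
153 = 8·19 + 1
19 = 19·1 + 0
The gcd is 1. Working backward:
1 = 153 − 8·19
1 = −8·631 + 33·153
1 = 33·1415 − 74·631
1 = −74·4876 + 255·1415
1 = 255·20919 − 1094·4876
1 = −1094·674284 + 35263·20919
1 = 35263·2043771 − 106883·674284
So 674284·(-106883) ≡ 1 (mod 2043771), and -106883 ≡ 1936888 (mod 2043771).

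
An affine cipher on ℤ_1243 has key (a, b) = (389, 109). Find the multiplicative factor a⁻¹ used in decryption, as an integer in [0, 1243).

Apply the Euclidean algorithm to 1243 and 389:
1243 = 3×389 + 76
389 = 5×76 + 9
76 = 8×9 + 4
9 = 2×4 + 1
4 = 4×1 + 0
Since gcd(389, 1243) = 1, back-substitute to write 1 as a combination:
1 = 9 − 2·4
1 = −2·76 + 17·9
1 = 17·389 − 87·76
1 = −87·1243 + 278·389
So 389·278 ≡ 1 (mod 1243).

278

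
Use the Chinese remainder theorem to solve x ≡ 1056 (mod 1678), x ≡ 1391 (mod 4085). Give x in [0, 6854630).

Write x = 1056 + 1678·k. Then 1678·k ≡ 1391 − 1056 ≡ 335 (mod 4085).
Need 1678⁻¹ mod 4085. Extended Euclid on (4085, 1678):
4085 = 2·1678 + 729
1678 = 2·729 + 220
729 = 3·220 + 69
220 = 3·69 + 13
69 = 5·13 + 4
13 = 3·4 + 1
4 = 4·1 + 0
Back-substitute:
1 = 13 − 3·4
1 = −3·69 + 16·13
1 = 16·220 − 51·69
1 = −51·729 + 169·220
1 = 169·1678 − 389·729
1 = −389·4085 + 947·1678
1678⁻¹ ≡ 947 (mod 4085), so k ≡ 947·335 ≡ 2700 (mod 4085).
x = 1056 + 1678·2700 = 4531656.

4531656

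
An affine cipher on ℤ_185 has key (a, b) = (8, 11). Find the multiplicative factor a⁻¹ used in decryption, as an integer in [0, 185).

162

gcd(185, 8) by repeated division:
185 = 23·8 + 1
8 = 8·1 + 0
gcd = 1, so the inverse exists. Back-substitute:
1 = 185 − 23·8
So 8·(-23) ≡ 1 (mod 185), and -23 ≡ 162 (mod 185).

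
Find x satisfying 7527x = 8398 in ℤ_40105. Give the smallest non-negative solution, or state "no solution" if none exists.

First find gcd(7527, 40105):
40105 = 5*7527 + 2470
7527 = 3*2470 + 117
2470 = 21*117 + 13
117 = 9*13 + 0
gcd = 13 and 13 | 8398, so solutions exist. Divide through by 13: 579x ≡ 646 (mod 3085).
Now find 579⁻¹ mod 3085:
3085 = 5×579 + 190
579 = 3×190 + 9
190 = 21×9 + 1
9 = 9×1 + 0
Back-substitute:
1 = 190 − 21·9
1 = −21·579 + 64·190
1 = 64·3085 − 341·579
So 579·(-341) ≡ 1 (mod 3085), i.e. 579⁻¹ ≡ 2744.
Then x ≡ 2744·646 ≡ 1834 (mod 3085); the smallest non-negative solution is x = 1834.

1834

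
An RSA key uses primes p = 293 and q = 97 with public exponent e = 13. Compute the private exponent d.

6469

φ(n) = (p−1)(q−1) = 292·96 = 28032.
Need d with 13·d ≡ 1 (mod 28032). Apply the extended Euclidean algorithm:
28032 = 2156·13 + 4
13 = 3·4 + 1
4 = 4·1 + 0
Back-substitute:
1 = 13 − 3·4
1 = −3·28032 + 6469·13
So 13·6469 ≡ 1 (mod 28032), hence d = 6469.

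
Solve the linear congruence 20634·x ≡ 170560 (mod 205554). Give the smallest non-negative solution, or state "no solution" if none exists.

gcd(20634, 205554):
205554 = 9·20634 + 19848
20634 = 1·19848 + 786
19848 = 25·786 + 198
786 = 3·198 + 192
198 = 1·192 + 6
192 = 32·6 + 0
gcd = 6, but 6 ∤ 170560, so the congruence has no solution.

no solution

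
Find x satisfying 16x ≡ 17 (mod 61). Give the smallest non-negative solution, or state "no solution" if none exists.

43

First find gcd(16, 61):
61 = 3*16 + 13
16 = 1*13 + 3
13 = 4*3 + 1
3 = 3*1 + 0
gcd = 1, so a unique solution mod 61 exists.
Back-substitute for the Bézout coefficients:
1 = 13 − 4·3
1 = −4·16 + 5·13
1 = 5·61 − 19·16
So 16·(-19) ≡ 1 (mod 61), giving 16⁻¹ ≡ 42.
x ≡ 16⁻¹·17 ≡ 42·17 ≡ 43 (mod 61).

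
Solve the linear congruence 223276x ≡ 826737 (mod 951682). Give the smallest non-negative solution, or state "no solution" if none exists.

gcd(223276, 951682):
951682 = 4·223276 + 58578
223276 = 3·58578 + 47542
58578 = 1·47542 + 11036
47542 = 4·11036 + 3398
11036 = 3·3398 + 842
3398 = 4·842 + 30
842 = 28·30 + 2
30 = 15·2 + 0
gcd = 2, but 2 ∤ 826737, so the congruence has no solution.

no solution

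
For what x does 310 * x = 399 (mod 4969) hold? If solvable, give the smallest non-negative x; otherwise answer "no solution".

First find gcd(310, 4969):
4969 = 16×310 + 9
310 = 34×9 + 4
9 = 2×4 + 1
4 = 4×1 + 0
gcd = 1, so a unique solution mod 4969 exists.
Back-substitute for the Bézout coefficients:
1 = 9 − 2·4
1 = −2·310 + 69·9
1 = 69·4969 − 1106·310
So 310·(-1106) ≡ 1 (mod 4969), giving 310⁻¹ ≡ 3863.
x ≡ 310⁻¹·399 ≡ 3863·399 ≡ 947 (mod 4969).

947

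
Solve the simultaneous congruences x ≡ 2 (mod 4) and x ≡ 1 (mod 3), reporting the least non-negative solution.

Write x = 2 + 4·k. Then 4·k ≡ 1 − 2 ≡ 2 (mod 3).
Need 4⁻¹ mod 3. Extended Euclid on (3, 1):
3 = 3×1 + 0
4⁻¹ ≡ 1 (mod 3), so k ≡ 1·2 ≡ 2 (mod 3).
x = 2 + 4·2 = 10.

10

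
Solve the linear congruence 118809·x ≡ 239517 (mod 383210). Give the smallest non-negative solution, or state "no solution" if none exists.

First find gcd(118809, 383210):
383210 = 3×118809 + 26783
118809 = 4×26783 + 11677
26783 = 2×11677 + 3429
11677 = 3×3429 + 1390
3429 = 2×1390 + 649
1390 = 2×649 + 92
649 = 7×92 + 5
92 = 18×5 + 2
5 = 2×2 + 1
2 = 2×1 + 0
gcd = 1, so a unique solution mod 383210 exists.
Back-substitute for the Bézout coefficients:
1 = 5 − 2·2
1 = −2·92 + 37·5
1 = 37·649 − 261·92
1 = −261·1390 + 559·649
1 = 559·3429 − 1379·1390
1 = −1379·11677 + 4696·3429
1 = 4696·26783 − 10771·11677
1 = −10771·118809 + 47780·26783
1 = 47780·383210 − 154111·118809
So 118809·(-154111) ≡ 1 (mod 383210), giving 118809⁻¹ ≡ 229099.
x ≡ 118809⁻¹·239517 ≡ 229099·239517 ≡ 115653 (mod 383210).

115653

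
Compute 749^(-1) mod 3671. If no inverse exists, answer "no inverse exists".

2034

Extended Euclidean algorithm:
3671 = 4·749 + 675
749 = 1·675 + 74
675 = 9·74 + 9
74 = 8·9 + 2
9 = 4·2 + 1
2 = 2·1 + 0
Since gcd(749, 3671) = 1, back-substitute to write 1 as a combination:
1 = 9 − 4·2
1 = −4·74 + 33·9
1 = 33·675 − 301·74
1 = −301·749 + 334·675
1 = 334·3671 − 1637·749
Hence 749⁻¹ ≡ -1637 ≡ 2034 (mod 3671).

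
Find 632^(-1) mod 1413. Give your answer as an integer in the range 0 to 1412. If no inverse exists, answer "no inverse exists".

gcd(1413, 632) by repeated division:
1413 = 2×632 + 149
632 = 4×149 + 36
149 = 4×36 + 5
36 = 7×5 + 1
5 = 5×1 + 0
The gcd is 1. Working backward:
1 = 36 − 7·5
1 = −7·149 + 29·36
1 = 29·632 − 123·149
1 = −123·1413 + 275·632
So 632·275 ≡ 1 (mod 1413).

275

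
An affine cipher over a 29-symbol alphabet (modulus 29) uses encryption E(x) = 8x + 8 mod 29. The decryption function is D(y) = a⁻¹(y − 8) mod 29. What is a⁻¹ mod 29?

11

Apply the Euclidean algorithm to 29 and 8:
29 = 3×8 + 5
8 = 1×5 + 3
5 = 1×3 + 2
3 = 1×2 + 1
2 = 2×1 + 0
Since gcd(8, 29) = 1, back-substitute to write 1 as a combination:
1 = 3 − 2
1 = −5 + 2·3
1 = 2·8 − 3·5
1 = −3·29 + 11·8
So 8·11 ≡ 1 (mod 29).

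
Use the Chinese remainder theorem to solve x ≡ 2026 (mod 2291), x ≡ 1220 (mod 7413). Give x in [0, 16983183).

Write x = 2026 + 2291·k. Then 2291·k ≡ 1220 − 2026 ≡ 6607 (mod 7413).
Need 2291⁻¹ mod 7413. Extended Euclid on (7413, 2291):
7413 = 3·2291 + 540
2291 = 4·540 + 131
540 = 4·131 + 16
131 = 8·16 + 3
16 = 5·3 + 1
3 = 3·1 + 0
Back-substitute:
1 = 16 − 5·3
1 = −5·131 + 41·16
1 = 41·540 − 169·131
1 = −169·2291 + 717·540
1 = 717·7413 − 2320·2291
2291⁻¹ ≡ 5093 (mod 7413), so k ≡ 5093·6607 ≡ 1844 (mod 7413).
x = 2026 + 2291·1844 = 4226630.

4226630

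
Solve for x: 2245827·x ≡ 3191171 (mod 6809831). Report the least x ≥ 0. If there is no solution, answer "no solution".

First find gcd(2245827, 6809831):
6809831 = 3*2245827 + 72350
2245827 = 31*72350 + 2977
72350 = 24*2977 + 902
2977 = 3*902 + 271
902 = 3*271 + 89
271 = 3*89 + 4
89 = 22*4 + 1
4 = 4*1 + 0
gcd = 1, so a unique solution mod 6809831 exists.
Back-substitute for the Bézout coefficients:
1 = 89 − 22·4
1 = −22·271 + 67·89
1 = 67·902 − 223·271
1 = −223·2977 + 736·902
1 = 736·72350 − 17887·2977
1 = −17887·2245827 + 555233·72350
1 = 555233·6809831 − 1683586·2245827
So 2245827·(-1683586) ≡ 1 (mod 6809831), giving 2245827⁻¹ ≡ 5126245.
x ≡ 2245827⁻¹·3191171 ≡ 5126245·3191171 ≡ 5348244 (mod 6809831).

5348244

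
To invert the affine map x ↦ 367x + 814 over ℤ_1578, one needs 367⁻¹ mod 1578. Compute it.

Run Euclid on (1578, 367):
1578 = 4*367 + 110
367 = 3*110 + 37
110 = 2*37 + 36
37 = 1*36 + 1
36 = 36*1 + 0
gcd = 1, so the inverse exists. Back-substitute:
1 = 37 − 36
1 = −110 + 3·37
1 = 3·367 − 10·110
1 = −10·1578 + 43·367
So 367·43 ≡ 1 (mod 1578).

43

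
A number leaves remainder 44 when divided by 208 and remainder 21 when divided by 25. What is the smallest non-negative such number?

3996

Write x = 44 + 208·k. Then 208·k ≡ 21 − 44 ≡ 2 (mod 25).
Need 208⁻¹ mod 25. Extended Euclid on (25, 8):
25 = 3×8 + 1
8 = 8×1 + 0
Back-substitute:
1 = 25 − 3·8
208⁻¹ ≡ 22 (mod 25), so k ≡ 22·2 ≡ 19 (mod 25).
x = 44 + 208·19 = 3996.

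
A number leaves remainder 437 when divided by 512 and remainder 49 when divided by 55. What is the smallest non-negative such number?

8629

Write x = 437 + 512·k. Then 512·k ≡ 49 − 437 ≡ 52 (mod 55).
Need 512⁻¹ mod 55. Extended Euclid on (55, 17):
55 = 3*17 + 4
17 = 4*4 + 1
4 = 4*1 + 0
Back-substitute:
1 = 17 − 4·4
1 = −4·55 + 13·17
512⁻¹ ≡ 13 (mod 55), so k ≡ 13·52 ≡ 16 (mod 55).
x = 437 + 512·16 = 8629.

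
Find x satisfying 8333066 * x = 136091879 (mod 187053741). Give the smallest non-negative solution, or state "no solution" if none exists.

7150360

First find gcd(8333066, 187053741):
187053741 = 22×8333066 + 3726289
8333066 = 2×3726289 + 880488
3726289 = 4×880488 + 204337
880488 = 4×204337 + 63140
204337 = 3×63140 + 14917
63140 = 4×14917 + 3472
14917 = 4×3472 + 1029
3472 = 3×1029 + 385
1029 = 2×385 + 259
385 = 1×259 + 126
259 = 2×126 + 7
126 = 18×7 + 0
gcd = 7 and 7 | 136091879, so solutions exist. Divide through by 7: 1190438x ≡ 19441697 (mod 26721963).
Now find 1190438⁻¹ mod 26721963:
26721963 = 22×1190438 + 532327
1190438 = 2×532327 + 125784
532327 = 4×125784 + 29191
125784 = 4×29191 + 9020
29191 = 3×9020 + 2131
9020 = 4×2131 + 496
2131 = 4×496 + 147
496 = 3×147 + 55
147 = 2×55 + 37
55 = 1×37 + 18
37 = 2×18 + 1
18 = 18×1 + 0
Back-substitute:
1 = 37 − 2·18
1 = −2·55 + 3·37
1 = 3·147 − 8·55
1 = −8·496 + 27·147
1 = 27·2131 − 116·496
1 = −116·9020 + 491·2131
1 = 491·29191 − 1589·9020
1 = −1589·125784 + 6847·29191
1 = 6847·532327 − 28977·125784
1 = −28977·1190438 + 64801·532327
1 = 64801·26721963 − 1454599·1190438
So 1190438·(-1454599) ≡ 1 (mod 26721963), i.e. 1190438⁻¹ ≡ 25267364.
Then x ≡ 25267364·19441697 ≡ 7150360 (mod 26721963); the smallest non-negative solution is x = 7150360.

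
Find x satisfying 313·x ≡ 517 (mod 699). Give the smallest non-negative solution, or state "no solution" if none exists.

First find gcd(313, 699):
699 = 2*313 + 73
313 = 4*73 + 21
73 = 3*21 + 10
21 = 2*10 + 1
10 = 10*1 + 0
gcd = 1, so a unique solution mod 699 exists.
Back-substitute for the Bézout coefficients:
1 = 21 − 2·10
1 = −2·73 + 7·21
1 = 7·313 − 30·73
1 = −30·699 + 67·313
So 313·(67) ≡ 1 (mod 699), giving 313⁻¹ ≡ 67.
x ≡ 313⁻¹·517 ≡ 67·517 ≡ 388 (mod 699).

388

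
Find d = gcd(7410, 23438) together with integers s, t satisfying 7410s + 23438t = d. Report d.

2

Apply Euclid's algorithm to 23438 and 7410:
23438 = 3*7410 + 1208
7410 = 6*1208 + 162
1208 = 7*162 + 74
162 = 2*74 + 14
74 = 5*14 + 4
14 = 3*4 + 2
4 = 2*2 + 0
gcd(7410, 23438) = 2.
Back-substituting:
2 = 14 − 3·4
2 = −3·74 + 16·14
2 = 16·162 − 35·74
2 = −35·1208 + 261·162
2 = 261·7410 − 1601·1208
2 = −1601·23438 + 5064·7410
So 2 = (-1601)·23438 + (5064)·7410.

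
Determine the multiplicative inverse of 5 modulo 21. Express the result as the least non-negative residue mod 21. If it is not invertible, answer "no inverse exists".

Run Euclid on (21, 5):
21 = 4×5 + 1
5 = 5×1 + 0
Since gcd(5, 21) = 1, back-substitute to write 1 as a combination:
1 = 21 − 4·5
Hence 5⁻¹ ≡ -4 ≡ 17 (mod 21).

17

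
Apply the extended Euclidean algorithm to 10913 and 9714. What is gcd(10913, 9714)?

1

Euclidean algorithm:
10913 = 1×9714 + 1199
9714 = 8×1199 + 122
1199 = 9×122 + 101
122 = 1×101 + 21
101 = 4×21 + 17
21 = 1×17 + 4
17 = 4×4 + 1
4 = 4×1 + 0
gcd(10913, 9714) = 1.
Back-substituting:
1 = 17 − 4·4
1 = −4·21 + 5·17
1 = 5·101 − 24·21
1 = −24·122 + 29·101
1 = 29·1199 − 285·122
1 = −285·9714 + 2309·1199
1 = 2309·10913 − 2594·9714
So 1 = (2309)·10913 + (-2594)·9714.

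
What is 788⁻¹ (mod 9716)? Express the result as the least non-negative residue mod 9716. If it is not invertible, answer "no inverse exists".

Compute gcd(788, 9716):
9716 = 12*788 + 260
788 = 3*260 + 8
260 = 32*8 + 4
8 = 2*4 + 0
Since gcd = 4 > 1, 788 is not a unit mod 9716.

no inverse exists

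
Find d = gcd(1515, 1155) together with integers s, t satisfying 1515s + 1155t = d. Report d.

Euclidean algorithm:
1515 = 1*1155 + 360
1155 = 3*360 + 75
360 = 4*75 + 60
75 = 1*60 + 15
60 = 4*15 + 0
gcd(1515, 1155) = 15.
Working backward:
15 = 75 − 60
15 = −360 + 5·75
15 = 5·1155 − 16·360
15 = −16·1515 + 21·1155
So 15 = (-16)·1515 + (21)·1155.

15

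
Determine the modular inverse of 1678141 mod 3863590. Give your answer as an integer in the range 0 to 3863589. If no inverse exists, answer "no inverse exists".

gcd(3863590, 1678141) by repeated division:
3863590 = 2·1678141 + 507308
1678141 = 3·507308 + 156217
507308 = 3·156217 + 38657
156217 = 4·38657 + 1589
38657 = 24·1589 + 521
1589 = 3·521 + 26
521 = 20·26 + 1
26 = 26·1 + 0
gcd = 1, so the inverse exists. Back-substitute:
1 = 521 − 20·26
1 = −20·1589 + 61·521
1 = 61·38657 − 1484·1589
1 = −1484·156217 + 5997·38657
1 = 5997·507308 − 19475·156217
1 = −19475·1678141 + 64422·507308
1 = 64422·3863590 − 148319·1678141
So 1678141·(-148319) ≡ 1 (mod 3863590), and -148319 ≡ 3715271 (mod 3863590).

3715271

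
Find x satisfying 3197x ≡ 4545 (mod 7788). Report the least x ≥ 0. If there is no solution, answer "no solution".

3921

First find gcd(3197, 7788):
7788 = 2×3197 + 1394
3197 = 2×1394 + 409
1394 = 3×409 + 167
409 = 2×167 + 75
167 = 2×75 + 17
75 = 4×17 + 7
17 = 2×7 + 3
7 = 2×3 + 1
3 = 3×1 + 0
gcd = 1, so a unique solution mod 7788 exists.
Back-substitute for the Bézout coefficients:
1 = 7 − 2·3
1 = −2·17 + 5·7
1 = 5·75 − 22·17
1 = −22·167 + 49·75
1 = 49·409 − 120·167
1 = −120·1394 + 409·409
1 = 409·3197 − 938·1394
1 = −938·7788 + 2285·3197
So 3197·(2285) ≡ 1 (mod 7788), giving 3197⁻¹ ≡ 2285.
x ≡ 3197⁻¹·4545 ≡ 2285·4545 ≡ 3921 (mod 7788).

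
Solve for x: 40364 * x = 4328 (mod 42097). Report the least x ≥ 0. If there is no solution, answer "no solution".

First find gcd(40364, 42097):
42097 = 1*40364 + 1733
40364 = 23*1733 + 505
1733 = 3*505 + 218
505 = 2*218 + 69
218 = 3*69 + 11
69 = 6*11 + 3
11 = 3*3 + 2
3 = 1*2 + 1
2 = 2*1 + 0
gcd = 1, so a unique solution mod 42097 exists.
Back-substitute for the Bézout coefficients:
1 = 3 − 2
1 = −11 + 4·3
1 = 4·69 − 25·11
1 = −25·218 + 79·69
1 = 79·505 − 183·218
1 = −183·1733 + 628·505
1 = 628·40364 − 14627·1733
1 = −14627·42097 + 15255·40364
So 40364·(15255) ≡ 1 (mod 42097), giving 40364⁻¹ ≡ 15255.
x ≡ 40364⁻¹·4328 ≡ 15255·4328 ≡ 15544 (mod 42097).

15544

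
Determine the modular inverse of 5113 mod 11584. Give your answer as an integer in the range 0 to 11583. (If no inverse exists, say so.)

10313

gcd(11584, 5113) by repeated division:
11584 = 2×5113 + 1358
5113 = 3×1358 + 1039
1358 = 1×1039 + 319
1039 = 3×319 + 82
319 = 3×82 + 73
82 = 1×73 + 9
73 = 8×9 + 1
9 = 9×1 + 0
gcd = 1, so the inverse exists. Back-substitute:
1 = 73 − 8·9
1 = −8·82 + 9·73
1 = 9·319 − 35·82
1 = −35·1039 + 114·319
1 = 114·1358 − 149·1039
1 = −149·5113 + 561·1358
1 = 561·11584 − 1271·5113
So 5113·(-1271) ≡ 1 (mod 11584), and -1271 ≡ 10313 (mod 11584).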